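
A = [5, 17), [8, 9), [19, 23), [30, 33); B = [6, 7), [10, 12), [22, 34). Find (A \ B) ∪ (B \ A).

First set merges to [5, 17), [19, 23), [30, 33).
A but not B: [5, 6), [7, 10), [12, 17), [19, 22).
B but not A: [23, 30), [33, 34).
Combining gives A △ B.

[5, 6) ∪ [7, 10) ∪ [12, 17) ∪ [19, 22) ∪ [23, 30) ∪ [33, 34)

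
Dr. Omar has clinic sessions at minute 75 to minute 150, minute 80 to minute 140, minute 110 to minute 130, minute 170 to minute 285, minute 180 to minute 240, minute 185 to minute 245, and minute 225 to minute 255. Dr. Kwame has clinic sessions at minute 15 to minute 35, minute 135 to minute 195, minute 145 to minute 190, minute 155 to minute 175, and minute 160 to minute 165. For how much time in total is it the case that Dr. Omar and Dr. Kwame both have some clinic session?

40 minutes

A, merged: minute 75 to minute 150, minute 170 to minute 285.
B, merged: minute 15 to minute 35, minute 135 to minute 195.
A ∩ B = minute 135 to minute 150, minute 170 to minute 195.
Total: 15 minutes + 25 minutes = 40 minutes.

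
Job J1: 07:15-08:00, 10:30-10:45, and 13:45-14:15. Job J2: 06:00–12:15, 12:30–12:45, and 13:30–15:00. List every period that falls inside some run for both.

07:15–08:00, 10:30–10:45, 13:45–14:15

07:15–08:00 overlaps B on 07:15–08:00.
10:30–10:45 overlaps B on 10:30–10:45.
13:45–14:15 overlaps B on 13:45–14:15.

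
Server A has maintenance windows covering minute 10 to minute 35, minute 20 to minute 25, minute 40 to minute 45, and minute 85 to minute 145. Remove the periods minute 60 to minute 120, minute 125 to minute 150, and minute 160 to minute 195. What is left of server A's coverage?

First set merges to minute 10 to minute 35, minute 40 to minute 45, minute 85 to minute 145.
minute 10 to minute 35: nothing removed.
minute 40 to minute 45: nothing removed.
minute 85 to minute 145 \ B = minute 120 to minute 125.

minute 10 to minute 35, minute 40 to minute 45, minute 120 to minute 125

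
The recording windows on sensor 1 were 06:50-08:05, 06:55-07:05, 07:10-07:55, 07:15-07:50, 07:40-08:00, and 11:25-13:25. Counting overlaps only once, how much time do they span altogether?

3 h 15 min

Merged: 06:50-08:05, 11:25-13:25.
Lengths: 1 h 15 min + 2 h = 3 h 15 min.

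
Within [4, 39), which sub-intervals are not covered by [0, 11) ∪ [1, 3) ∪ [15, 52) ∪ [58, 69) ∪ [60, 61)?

Covered (merged): [0, 11), [15, 52), [58, 69).
Gaps within [4, 39): [11, 15).

[11, 15)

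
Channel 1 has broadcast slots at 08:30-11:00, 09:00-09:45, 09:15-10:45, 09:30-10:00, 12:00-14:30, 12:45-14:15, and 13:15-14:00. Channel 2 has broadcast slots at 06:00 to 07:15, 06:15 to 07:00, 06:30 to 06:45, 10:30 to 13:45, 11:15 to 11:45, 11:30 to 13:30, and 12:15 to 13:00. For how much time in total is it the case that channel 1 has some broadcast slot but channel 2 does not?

2 h 45 min

First set merges to 08:30-11:00, 12:00-14:30.
Second set merges to 06:00-07:15, 10:30-13:45.
A \ B = 08:30-10:30, 13:45-14:30.
Total: 2 h + 45 min = 2 h 45 min.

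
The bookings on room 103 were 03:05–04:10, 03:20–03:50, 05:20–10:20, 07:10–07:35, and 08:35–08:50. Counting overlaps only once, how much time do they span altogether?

6 h 5 min

Merged: 03:05–04:10, 05:20–10:20.
Lengths: 1 h 5 min + 5 h = 6 h 5 min.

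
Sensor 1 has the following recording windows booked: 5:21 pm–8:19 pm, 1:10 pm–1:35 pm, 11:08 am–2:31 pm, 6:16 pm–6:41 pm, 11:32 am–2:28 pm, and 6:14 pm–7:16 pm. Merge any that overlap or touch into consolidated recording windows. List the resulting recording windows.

Sort by start: 11:08 am–2:31 pm, 11:32 am–2:28 pm, 1:10 pm–1:35 pm, 5:21 pm–8:19 pm, 6:14 pm–7:16 pm, 6:16 pm–6:41 pm.
11:32 am–2:28 pm overlaps/touches 11:08 am–2:31 pm → extend to 11:08 am–2:31 pm.
1:10 pm–1:35 pm overlaps/touches 11:08 am–2:31 pm → extend to 11:08 am–2:31 pm.
5:21 pm–8:19 pm is disjoint → start new block.
6:14 pm–7:16 pm overlaps/touches 5:21 pm–8:19 pm → extend to 5:21 pm–8:19 pm.
6:16 pm–6:41 pm overlaps/touches 5:21 pm–8:19 pm → extend to 5:21 pm–8:19 pm.

11:08 am–2:31 pm, 5:21 pm–8:19 pm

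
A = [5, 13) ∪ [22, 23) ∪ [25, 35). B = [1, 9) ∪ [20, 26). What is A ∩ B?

[5, 9) ∪ [22, 23) ∪ [25, 26)

[5, 13) ∩ B → [5, 9).
[22, 23) ∩ B → [22, 23).
[25, 35) ∩ B → [25, 26).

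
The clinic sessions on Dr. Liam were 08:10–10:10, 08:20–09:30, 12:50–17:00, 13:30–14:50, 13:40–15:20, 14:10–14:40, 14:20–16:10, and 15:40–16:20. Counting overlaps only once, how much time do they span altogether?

6 h 10 min

Merged: 08:10–10:10, 12:50–17:00.
Lengths: 2 h + 4 h 10 min = 6 h 10 min.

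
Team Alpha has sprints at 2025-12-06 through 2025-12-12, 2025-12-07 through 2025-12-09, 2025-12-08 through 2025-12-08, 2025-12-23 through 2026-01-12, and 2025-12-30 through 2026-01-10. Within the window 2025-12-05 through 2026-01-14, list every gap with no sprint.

2025-12-05 through 2025-12-05, 2025-12-13 through 2025-12-22, 2026-01-13 through 2026-01-14

Covered (merged): 2025-12-06 through 2025-12-12, 2025-12-23 through 2026-01-12.
Complement within 2025-12-05 through 2026-01-14: 2025-12-05 through 2025-12-05, 2025-12-13 through 2025-12-22, 2026-01-13 through 2026-01-14.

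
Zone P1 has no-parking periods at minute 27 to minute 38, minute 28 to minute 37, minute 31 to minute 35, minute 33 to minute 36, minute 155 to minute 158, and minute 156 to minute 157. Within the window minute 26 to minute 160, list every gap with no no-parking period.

Covered (merged): minute 27 to minute 38, minute 155 to minute 158.
Gaps within minute 26 to minute 160: minute 26 to minute 27, minute 38 to minute 155, minute 158 to minute 160.

minute 26 to minute 27, minute 38 to minute 155, minute 158 to minute 160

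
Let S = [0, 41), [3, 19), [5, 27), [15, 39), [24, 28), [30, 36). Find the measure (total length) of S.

41

Merged: [0, 41).
Length: 41.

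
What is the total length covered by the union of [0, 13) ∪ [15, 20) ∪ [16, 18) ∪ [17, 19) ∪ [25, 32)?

Merged: [0, 13), [15, 20), [25, 32).
Lengths: 13 + 5 + 7 = 25.

25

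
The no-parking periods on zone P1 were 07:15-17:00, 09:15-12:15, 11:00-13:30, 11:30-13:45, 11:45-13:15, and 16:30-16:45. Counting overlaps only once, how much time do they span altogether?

9 h 45 min

Merged: 07:15–17:00.
Length: 9 h 45 min.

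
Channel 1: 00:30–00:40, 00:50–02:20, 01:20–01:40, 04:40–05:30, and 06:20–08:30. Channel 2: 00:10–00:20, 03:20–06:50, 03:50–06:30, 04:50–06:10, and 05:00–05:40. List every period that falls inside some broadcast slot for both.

04:40–05:30, 06:20–06:50

A, merged: 00:30–00:40, 00:50–02:20, 04:40–05:30, 06:20–08:30.
B, merged: 00:10–00:20, 03:20–06:50.
00:30–00:40 falls entirely outside B.
00:50–02:20 falls entirely outside B.
04:40–05:30 overlaps B on 04:40–05:30.
06:20–08:30 overlaps B on 06:20–06:50.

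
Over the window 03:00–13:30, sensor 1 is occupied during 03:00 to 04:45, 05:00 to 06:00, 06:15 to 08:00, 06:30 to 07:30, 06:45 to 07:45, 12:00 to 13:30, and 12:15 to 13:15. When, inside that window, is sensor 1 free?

04:45–05:00, 06:00–06:15, 08:00–12:00

After merging, the occupied span is 03:00–04:45, 05:00–06:00, 06:15–08:00, 12:00–13:30.
Uncovered inside 03:00–13:30: 04:45–05:00, 06:00–06:15, 08:00–12:00.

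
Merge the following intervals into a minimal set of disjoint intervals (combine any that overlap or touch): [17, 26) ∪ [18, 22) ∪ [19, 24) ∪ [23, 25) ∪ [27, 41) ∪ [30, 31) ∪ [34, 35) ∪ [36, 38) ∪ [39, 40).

[18, 22) overlaps/touches [17, 26) → extend to [17, 26).
[19, 24) overlaps/touches [17, 26) → extend to [17, 26).
[23, 25) overlaps/touches [17, 26) → extend to [17, 26).
[27, 41) is disjoint → start new block.
[30, 31) overlaps/touches [27, 41) → extend to [27, 41).
[34, 35) overlaps/touches [27, 41) → extend to [27, 41).
[36, 38) overlaps/touches [27, 41) → extend to [27, 41).
[39, 40) overlaps/touches [27, 41) → extend to [27, 41).

[17, 26) ∪ [27, 41)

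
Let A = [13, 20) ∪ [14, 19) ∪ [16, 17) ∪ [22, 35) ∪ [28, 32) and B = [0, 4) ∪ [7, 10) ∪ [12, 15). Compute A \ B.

[15, 20) ∪ [22, 35)

Merge the first list: [13, 20), [22, 35).
[13, 20) minus B → [15, 20).
[22, 35): no B overlap → unchanged.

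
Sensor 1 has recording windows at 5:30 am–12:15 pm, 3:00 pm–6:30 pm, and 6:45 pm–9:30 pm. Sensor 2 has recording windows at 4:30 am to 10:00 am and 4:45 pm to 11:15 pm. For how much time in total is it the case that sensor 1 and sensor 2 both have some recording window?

A ∩ B = 5:30 am–10:00 am, 4:45 pm–6:30 pm, 6:45 pm–9:30 pm.
Total: 4 h 30 min + 1 h 45 min + 2 h 45 min = 9 h.

9 h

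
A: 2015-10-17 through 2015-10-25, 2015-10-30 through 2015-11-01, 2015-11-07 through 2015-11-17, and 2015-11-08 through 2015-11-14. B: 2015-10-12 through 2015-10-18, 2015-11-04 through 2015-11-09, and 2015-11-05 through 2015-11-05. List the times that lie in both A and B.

First set merges to 2015-10-17 through 2015-10-25, 2015-10-30 through 2015-11-01, 2015-11-07 through 2015-11-17.
Second set merges to 2015-10-12 through 2015-10-18, 2015-11-04 through 2015-11-09.
2015-10-17 through 2015-10-25 meets the second set on 2015-10-17 through 2015-10-18.
2015-10-30 through 2015-11-01: no overlap with the second set.
2015-11-07 through 2015-11-17 meets the second set on 2015-11-07 through 2015-11-09.

2015-10-17 through 2015-10-18, 2015-11-07 through 2015-11-09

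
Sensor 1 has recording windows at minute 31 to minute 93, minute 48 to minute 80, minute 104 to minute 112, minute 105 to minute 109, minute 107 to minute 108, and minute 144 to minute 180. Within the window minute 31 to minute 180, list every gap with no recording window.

The merged coverage is minute 31 to minute 93, minute 104 to minute 112, minute 144 to minute 180.
Gaps within minute 31 to minute 180: minute 93 to minute 104, minute 112 to minute 144.

minute 93 to minute 104, minute 112 to minute 144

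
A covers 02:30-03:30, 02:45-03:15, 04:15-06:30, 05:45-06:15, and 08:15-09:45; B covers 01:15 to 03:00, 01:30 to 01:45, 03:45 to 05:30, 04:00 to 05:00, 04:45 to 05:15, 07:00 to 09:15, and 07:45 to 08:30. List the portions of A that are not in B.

A, merged: 02:30-03:30, 04:15-06:30, 08:15-09:45.
B, merged: 01:15-03:00, 03:45-05:30, 07:00-09:15.
02:30-03:30 with B removed leaves 03:00-03:30.
04:15-06:30 with B removed leaves 05:30-06:30.
08:15-09:45 with B removed leaves 09:15-09:45.

03:00-03:30, 05:30-06:30, 09:15-09:45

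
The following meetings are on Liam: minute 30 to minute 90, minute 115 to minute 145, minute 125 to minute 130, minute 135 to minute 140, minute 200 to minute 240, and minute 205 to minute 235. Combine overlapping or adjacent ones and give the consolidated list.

minute 115 to minute 145 is disjoint → start new block.
minute 125 to minute 130 overlaps/touches minute 115 to minute 145 → extend to minute 115 to minute 145.
minute 135 to minute 140 overlaps/touches minute 115 to minute 145 → extend to minute 115 to minute 145.
minute 200 to minute 240 is disjoint → start new block.
minute 205 to minute 235 overlaps/touches minute 200 to minute 240 → extend to minute 200 to minute 240.

minute 30 to minute 90, minute 115 to minute 145, minute 200 to minute 240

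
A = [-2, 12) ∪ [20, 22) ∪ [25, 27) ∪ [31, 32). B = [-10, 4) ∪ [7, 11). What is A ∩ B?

[-2, 4) ∪ [7, 11)

[-2, 12) ∩ B → [-2, 4), [7, 11).
[20, 22) meets no B interval.
[25, 27) meets no B interval.
[31, 32) meets no B interval.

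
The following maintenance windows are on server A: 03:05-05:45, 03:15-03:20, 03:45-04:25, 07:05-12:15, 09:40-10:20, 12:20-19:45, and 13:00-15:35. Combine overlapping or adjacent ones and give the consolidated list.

03:05–05:45, 07:05–12:15, 12:20–19:45

03:15–03:20 overlaps/touches 03:05–05:45 → extend to 03:05–05:45.
03:45–04:25 overlaps/touches 03:05–05:45 → extend to 03:05–05:45.
07:05–12:15 is disjoint → start new block.
09:40–10:20 overlaps/touches 07:05–12:15 → extend to 07:05–12:15.
12:20–19:45 is disjoint → start new block.
13:00–15:35 overlaps/touches 12:20–19:45 → extend to 12:20–19:45.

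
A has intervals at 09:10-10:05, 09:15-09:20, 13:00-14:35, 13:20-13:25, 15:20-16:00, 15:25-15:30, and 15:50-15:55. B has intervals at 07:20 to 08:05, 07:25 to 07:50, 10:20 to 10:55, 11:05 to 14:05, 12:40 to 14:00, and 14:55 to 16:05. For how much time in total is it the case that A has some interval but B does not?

A, merged: 09:10-10:05, 13:00-14:35, 15:20-16:00.
B, merged: 07:20-08:05, 10:20-10:55, 11:05-14:05, 14:55-16:05.
A \ B = 09:10-10:05, 14:05-14:35.
Total: 55 min + 30 min = 1 h 25 min.

1 h 25 min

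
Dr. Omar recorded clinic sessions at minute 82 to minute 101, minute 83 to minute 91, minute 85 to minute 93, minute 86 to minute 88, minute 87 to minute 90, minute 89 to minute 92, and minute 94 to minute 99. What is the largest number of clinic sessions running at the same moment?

5

Walk the sorted start/end points keeping a running depth.
The depth first hits 5 at minute 87.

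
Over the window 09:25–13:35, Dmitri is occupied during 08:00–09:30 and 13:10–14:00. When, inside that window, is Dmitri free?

The merged coverage is 08:00–09:30, 13:10–14:00.
Complement within 09:25–13:35: 09:30–13:10.

09:30–13:10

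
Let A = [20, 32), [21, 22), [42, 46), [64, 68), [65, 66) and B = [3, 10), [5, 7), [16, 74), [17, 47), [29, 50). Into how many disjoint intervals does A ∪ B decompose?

2

First set merges to [20, 32), [42, 46), [64, 68).
Second set merges to [3, 10), [16, 74).
A ∪ B = [3, 10), [16, 74).
That is 2 disjoint pieces.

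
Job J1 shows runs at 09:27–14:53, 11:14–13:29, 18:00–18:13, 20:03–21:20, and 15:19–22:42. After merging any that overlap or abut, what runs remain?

09:27–14:53, 15:19–22:42

Sort by start: 09:27–14:53, 11:14–13:29, 15:19–22:42, 18:00–18:13, 20:03–21:20.
11:14–13:29 overlaps/touches 09:27–14:53 → extend to 09:27–14:53.
15:19–22:42 is disjoint → start new block.
18:00–18:13 overlaps/touches 15:19–22:42 → extend to 15:19–22:42.
20:03–21:20 overlaps/touches 15:19–22:42 → extend to 15:19–22:42.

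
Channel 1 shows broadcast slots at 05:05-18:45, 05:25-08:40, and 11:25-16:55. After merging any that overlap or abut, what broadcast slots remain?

05:25-08:40 overlaps/touches 05:05-18:45 → extend to 05:05-18:45.
11:25-16:55 overlaps/touches 05:05-18:45 → extend to 05:05-18:45.

05:05-18:45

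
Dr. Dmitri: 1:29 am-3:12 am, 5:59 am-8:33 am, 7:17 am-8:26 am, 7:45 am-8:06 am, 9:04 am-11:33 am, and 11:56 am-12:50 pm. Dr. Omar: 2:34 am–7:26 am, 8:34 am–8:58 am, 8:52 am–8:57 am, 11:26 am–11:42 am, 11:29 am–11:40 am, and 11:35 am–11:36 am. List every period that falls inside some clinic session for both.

Merge the first list: 1:29 am–3:12 am, 5:59 am–8:33 am, 9:04 am–11:33 am, 11:56 am–12:50 pm.
Merge the second list: 2:34 am–7:26 am, 8:34 am–8:58 am, 11:26 am–11:42 am.
1:29 am–3:12 am meets the second set on 2:34 am–3:12 am.
5:59 am–8:33 am meets the second set on 5:59 am–7:26 am.
9:04 am–11:33 am meets the second set on 11:26 am–11:33 am.
11:56 am–12:50 pm: no overlap with the second set.

2:34 am–3:12 am, 5:59 am–7:26 am, 11:26 am–11:33 am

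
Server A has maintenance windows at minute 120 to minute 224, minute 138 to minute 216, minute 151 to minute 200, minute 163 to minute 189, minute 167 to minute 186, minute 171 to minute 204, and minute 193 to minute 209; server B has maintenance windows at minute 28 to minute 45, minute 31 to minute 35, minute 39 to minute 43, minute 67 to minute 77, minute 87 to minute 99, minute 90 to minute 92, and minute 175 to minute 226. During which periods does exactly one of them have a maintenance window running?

minute 28 to minute 45, minute 67 to minute 77, minute 87 to minute 99, minute 120 to minute 175, minute 224 to minute 226

First set merges to minute 120 to minute 224.
Second set merges to minute 28 to minute 45, minute 67 to minute 77, minute 87 to minute 99, minute 175 to minute 226.
A but not B: minute 120 to minute 175.
B but not A: minute 28 to minute 45, minute 67 to minute 77, minute 87 to minute 99, minute 224 to minute 226.
Combining gives A △ B.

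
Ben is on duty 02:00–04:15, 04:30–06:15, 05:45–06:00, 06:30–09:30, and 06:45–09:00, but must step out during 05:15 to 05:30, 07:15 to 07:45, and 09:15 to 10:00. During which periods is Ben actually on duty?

02:00–04:15, 04:30–05:15, 05:30–06:15, 06:30–07:15, 07:45–09:15

Merge the first list: 02:00–04:15, 04:30–06:15, 06:30–09:30.
02:00–04:15: no B overlap → unchanged.
04:30–06:15 minus B → 04:30–05:15, 05:30–06:15.
06:30–09:30 minus B → 06:30–07:15, 07:45–09:15.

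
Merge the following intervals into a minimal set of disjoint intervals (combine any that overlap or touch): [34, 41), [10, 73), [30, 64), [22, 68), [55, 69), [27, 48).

[10, 73)

Sort by start: [10, 73), [22, 68), [27, 48), [30, 64), [34, 41), [55, 69).
[22, 68) overlaps/touches [10, 73) → extend to [10, 73).
[27, 48) overlaps/touches [10, 73) → extend to [10, 73).
[30, 64) overlaps/touches [10, 73) → extend to [10, 73).
[34, 41) overlaps/touches [10, 73) → extend to [10, 73).
[55, 69) overlaps/touches [10, 73) → extend to [10, 73).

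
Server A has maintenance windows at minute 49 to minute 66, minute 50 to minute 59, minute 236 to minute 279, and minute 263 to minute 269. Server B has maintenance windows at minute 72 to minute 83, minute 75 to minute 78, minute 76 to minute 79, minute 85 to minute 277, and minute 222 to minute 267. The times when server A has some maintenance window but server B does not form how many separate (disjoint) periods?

First set merges to minute 49 to minute 66, minute 236 to minute 279.
Second set merges to minute 72 to minute 83, minute 85 to minute 277.
A \ B = minute 49 to minute 66, minute 277 to minute 279.
That is 2 disjoint pieces.

2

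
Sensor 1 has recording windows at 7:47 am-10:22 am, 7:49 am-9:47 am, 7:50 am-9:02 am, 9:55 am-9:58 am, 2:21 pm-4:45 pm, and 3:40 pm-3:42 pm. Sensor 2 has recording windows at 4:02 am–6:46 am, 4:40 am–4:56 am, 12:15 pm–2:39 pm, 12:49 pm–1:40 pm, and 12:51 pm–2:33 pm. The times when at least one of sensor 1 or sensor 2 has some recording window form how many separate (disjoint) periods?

Merge the first list: 7:47 am-10:22 am, 2:21 pm-4:45 pm.
Merge the second list: 4:02 am-6:46 am, 12:15 pm-2:39 pm.
A ∪ B = 4:02 am-6:46 am, 7:47 am-10:22 am, 12:15 pm-4:45 pm.
That is 3 disjoint pieces.

3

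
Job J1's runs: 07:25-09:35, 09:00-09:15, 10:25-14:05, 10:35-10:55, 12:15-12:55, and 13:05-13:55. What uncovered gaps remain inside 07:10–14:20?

07:10-07:25, 09:35-10:25, 14:05-14:20

After merging, the occupied span is 07:25-09:35, 10:25-14:05.
Complement within 07:10-14:20: 07:10-07:25, 09:35-10:25, 14:05-14:20.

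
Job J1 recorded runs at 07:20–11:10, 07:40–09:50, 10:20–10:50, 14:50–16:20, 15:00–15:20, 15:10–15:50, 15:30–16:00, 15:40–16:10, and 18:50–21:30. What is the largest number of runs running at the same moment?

Walk the sorted start/end points keeping a running depth.
The depth first hits 4 at 15:40.

4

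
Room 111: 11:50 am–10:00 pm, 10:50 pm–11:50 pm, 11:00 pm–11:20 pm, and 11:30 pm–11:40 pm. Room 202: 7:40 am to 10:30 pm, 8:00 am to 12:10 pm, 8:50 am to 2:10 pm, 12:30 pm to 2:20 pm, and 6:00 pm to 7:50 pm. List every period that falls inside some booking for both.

11:50 am-10:00 pm

Merge the first list: 11:50 am-10:00 pm, 10:50 pm-11:50 pm.
Merge the second list: 7:40 am-10:30 pm.
11:50 am-10:00 pm overlaps B on 11:50 am-10:00 pm.
10:50 pm-11:50 pm falls entirely outside B.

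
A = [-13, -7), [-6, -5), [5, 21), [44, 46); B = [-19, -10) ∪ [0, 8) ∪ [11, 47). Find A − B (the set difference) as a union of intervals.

[-13, -7) with B removed leaves [-10, -7).
[-6, -5) is untouched.
[5, 21) with B removed leaves [8, 11).
[44, 46) lies entirely inside B → drops out.

[-10, -7) ∪ [-6, -5) ∪ [8, 11)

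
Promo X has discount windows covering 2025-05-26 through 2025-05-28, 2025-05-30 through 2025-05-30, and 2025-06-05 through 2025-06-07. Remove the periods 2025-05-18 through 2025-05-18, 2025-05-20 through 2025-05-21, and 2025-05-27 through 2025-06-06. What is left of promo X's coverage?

2025-05-26 through 2025-05-28 \ B = 2025-05-26 through 2025-05-26.
2025-05-30 through 2025-05-30: entirely removed.
2025-06-05 through 2025-06-07 \ B = 2025-06-07 through 2025-06-07.

2025-05-26 through 2025-05-26, 2025-06-07 through 2025-06-07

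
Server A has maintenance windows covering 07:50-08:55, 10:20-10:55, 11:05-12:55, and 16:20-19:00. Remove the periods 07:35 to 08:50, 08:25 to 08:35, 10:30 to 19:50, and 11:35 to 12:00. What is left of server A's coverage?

08:50–08:55, 10:20–10:30

Merge the second list: 07:35–08:50, 10:30–19:50.
07:50–08:55 \ B = 08:50–08:55.
10:20–10:55 \ B = 10:20–10:30.
11:05–12:55: entirely removed.
16:20–19:00: entirely removed.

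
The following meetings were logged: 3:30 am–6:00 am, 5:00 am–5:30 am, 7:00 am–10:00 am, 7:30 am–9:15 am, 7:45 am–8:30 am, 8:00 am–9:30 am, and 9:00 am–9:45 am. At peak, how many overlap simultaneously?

Walk the sorted start/end points keeping a running depth.
The depth first hits 4 at 8:00 am.

4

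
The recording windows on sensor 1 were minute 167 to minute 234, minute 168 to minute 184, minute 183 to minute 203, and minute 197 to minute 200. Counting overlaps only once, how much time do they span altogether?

Merged: minute 167 to minute 234.
Length: 67 minutes.

67 minutes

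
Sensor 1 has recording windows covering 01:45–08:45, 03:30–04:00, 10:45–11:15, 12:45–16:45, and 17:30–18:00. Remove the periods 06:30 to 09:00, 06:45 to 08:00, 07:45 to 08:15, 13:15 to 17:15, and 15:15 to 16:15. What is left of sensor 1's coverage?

01:45–06:30, 10:45–11:15, 12:45–13:15, 17:30–18:00

Merge the first list: 01:45–08:45, 10:45–11:15, 12:45–16:45, 17:30–18:00.
Merge the second list: 06:30–09:00, 13:15–17:15.
01:45–08:45 \ B = 01:45–06:30.
10:45–11:15: nothing removed.
12:45–16:45 \ B = 12:45–13:15.
17:30–18:00: nothing removed.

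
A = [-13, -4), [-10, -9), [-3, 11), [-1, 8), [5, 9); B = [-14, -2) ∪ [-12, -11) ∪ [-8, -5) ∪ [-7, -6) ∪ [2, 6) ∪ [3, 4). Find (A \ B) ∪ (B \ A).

[-14, -13) ∪ [-4, -3) ∪ [-2, 2) ∪ [6, 11)

Merge the first list: [-13, -4), [-3, 11).
Merge the second list: [-14, -2), [2, 6).
A but not B: [-2, 2), [6, 11).
B but not A: [-14, -13), [-4, -3).
Combining gives A △ B.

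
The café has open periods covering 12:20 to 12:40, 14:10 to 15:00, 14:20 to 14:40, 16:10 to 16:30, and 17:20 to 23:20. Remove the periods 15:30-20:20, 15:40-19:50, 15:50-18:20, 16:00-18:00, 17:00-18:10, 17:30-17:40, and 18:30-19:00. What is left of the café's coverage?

First set merges to 12:20-12:40, 14:10-15:00, 16:10-16:30, 17:20-23:20.
Second set merges to 15:30-20:20.
12:20-12:40: no B overlap → unchanged.
14:10-15:00: no B overlap → unchanged.
16:10-16:30: fully covered by B → removed.
17:20-23:20 minus B → 20:20-23:20.

12:20-12:40, 14:10-15:00, 20:20-23:20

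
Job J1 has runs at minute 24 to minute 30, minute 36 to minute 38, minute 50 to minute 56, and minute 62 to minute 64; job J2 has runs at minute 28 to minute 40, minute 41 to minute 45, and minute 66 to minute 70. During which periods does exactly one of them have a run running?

Only in the first: minute 24 to minute 28, minute 50 to minute 56, minute 62 to minute 64.
Only in the second: minute 30 to minute 36, minute 38 to minute 40, minute 41 to minute 45, minute 66 to minute 70.
Together these are the periods covered by exactly one.

minute 24 to minute 28, minute 30 to minute 36, minute 38 to minute 40, minute 41 to minute 45, minute 50 to minute 56, minute 62 to minute 64, minute 66 to minute 70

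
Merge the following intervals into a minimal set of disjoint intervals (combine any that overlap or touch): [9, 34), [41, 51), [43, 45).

[41, 51) is disjoint → start new block.
[43, 45) overlaps/touches [41, 51) → extend to [41, 51).

[9, 34) ∪ [41, 51)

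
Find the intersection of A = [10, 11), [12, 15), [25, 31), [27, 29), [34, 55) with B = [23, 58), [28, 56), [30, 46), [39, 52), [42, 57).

First set merges to [10, 11), [12, 15), [25, 31), [34, 55).
Second set merges to [23, 58).
[10, 11) falls entirely outside B.
[12, 15) falls entirely outside B.
[25, 31) overlaps B on [25, 31).
[34, 55) overlaps B on [34, 55).

[25, 31) ∪ [34, 55)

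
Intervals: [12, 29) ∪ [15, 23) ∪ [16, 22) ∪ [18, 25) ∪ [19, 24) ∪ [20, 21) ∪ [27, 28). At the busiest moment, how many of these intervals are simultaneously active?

6

Sweep endpoints in order; track running count of active intervals.
Peak of 6 reached at 20.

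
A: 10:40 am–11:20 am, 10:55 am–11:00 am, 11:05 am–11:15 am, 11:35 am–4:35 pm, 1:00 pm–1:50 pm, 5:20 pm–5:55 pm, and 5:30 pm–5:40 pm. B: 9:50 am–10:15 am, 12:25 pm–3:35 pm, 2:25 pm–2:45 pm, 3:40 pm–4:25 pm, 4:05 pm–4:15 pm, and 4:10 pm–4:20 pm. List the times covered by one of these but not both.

Merge the first list: 10:40 am-11:20 am, 11:35 am-4:35 pm, 5:20 pm-5:55 pm.
Merge the second list: 9:50 am-10:15 am, 12:25 pm-3:35 pm, 3:40 pm-4:25 pm.
A \ B = 10:40 am-11:20 am, 11:35 am-12:25 pm, 3:35 pm-3:40 pm, 4:25 pm-4:35 pm, 5:20 pm-5:55 pm.
B \ A = 9:50 am-10:15 am.
Union of the two gives the symmetric difference.

9:50 am-10:15 am, 10:40 am-11:20 am, 11:35 am-12:25 pm, 3:35 pm-3:40 pm, 4:25 pm-4:35 pm, 5:20 pm-5:55 pm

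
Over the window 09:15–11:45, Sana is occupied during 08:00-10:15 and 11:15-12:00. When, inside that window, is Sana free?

10:15–11:15

After merging, the occupied span is 08:00–10:15, 11:15–12:00.
Uncovered inside 09:15–11:45: 10:15–11:15.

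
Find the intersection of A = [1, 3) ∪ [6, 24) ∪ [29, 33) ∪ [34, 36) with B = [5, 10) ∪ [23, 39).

[1, 3) meets no B interval.
[6, 24) ∩ B → [6, 10), [23, 24).
[29, 33) ∩ B → [29, 33).
[34, 36) ∩ B → [34, 36).

[6, 10) ∪ [23, 24) ∪ [29, 33) ∪ [34, 36)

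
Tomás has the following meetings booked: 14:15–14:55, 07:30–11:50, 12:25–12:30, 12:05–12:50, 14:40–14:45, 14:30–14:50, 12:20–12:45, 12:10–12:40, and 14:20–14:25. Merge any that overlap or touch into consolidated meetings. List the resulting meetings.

Sort by start: 07:30–11:50, 12:05–12:50, 12:10–12:40, 12:20–12:45, 12:25–12:30, 14:15–14:55, 14:20–14:25, 14:30–14:50, 14:40–14:45.
12:05–12:50 is disjoint → start new block.
12:10–12:40 overlaps/touches 12:05–12:50 → extend to 12:05–12:50.
12:20–12:45 overlaps/touches 12:05–12:50 → extend to 12:05–12:50.
12:25–12:30 overlaps/touches 12:05–12:50 → extend to 12:05–12:50.
14:15–14:55 is disjoint → start new block.
14:20–14:25 overlaps/touches 14:15–14:55 → extend to 14:15–14:55.
14:30–14:50 overlaps/touches 14:15–14:55 → extend to 14:15–14:55.
14:40–14:45 overlaps/touches 14:15–14:55 → extend to 14:15–14:55.

07:30–11:50, 12:05–12:50, 14:15–14:55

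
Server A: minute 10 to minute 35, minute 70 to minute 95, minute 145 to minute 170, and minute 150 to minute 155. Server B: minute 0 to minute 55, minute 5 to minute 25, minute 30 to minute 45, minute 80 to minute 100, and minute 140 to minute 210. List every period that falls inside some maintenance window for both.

minute 10 to minute 35, minute 80 to minute 95, minute 145 to minute 170

First set merges to minute 10 to minute 35, minute 70 to minute 95, minute 145 to minute 170.
Second set merges to minute 0 to minute 55, minute 80 to minute 100, minute 140 to minute 210.
minute 10 to minute 35 overlaps B on minute 10 to minute 35.
minute 70 to minute 95 overlaps B on minute 80 to minute 95.
minute 145 to minute 170 overlaps B on minute 145 to minute 170.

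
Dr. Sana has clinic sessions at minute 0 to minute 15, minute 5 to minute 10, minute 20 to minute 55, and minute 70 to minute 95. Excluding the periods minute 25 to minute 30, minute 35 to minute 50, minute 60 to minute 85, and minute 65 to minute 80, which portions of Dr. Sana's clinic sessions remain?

A, merged: minute 0 to minute 15, minute 20 to minute 55, minute 70 to minute 95.
B, merged: minute 25 to minute 30, minute 35 to minute 50, minute 60 to minute 85.
minute 0 to minute 15 is untouched.
minute 20 to minute 55 with B removed leaves minute 20 to minute 25, minute 30 to minute 35, minute 50 to minute 55.
minute 70 to minute 95 with B removed leaves minute 85 to minute 95.

minute 0 to minute 15, minute 20 to minute 25, minute 30 to minute 35, minute 50 to minute 55, minute 85 to minute 95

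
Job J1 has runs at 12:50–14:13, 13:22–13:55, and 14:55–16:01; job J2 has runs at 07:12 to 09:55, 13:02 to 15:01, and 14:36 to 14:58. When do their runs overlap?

Merge the first list: 12:50–14:13, 14:55–16:01.
Merge the second list: 07:12–09:55, 13:02–15:01.
12:50–14:13 ∩ B → 13:02–14:13.
14:55–16:01 ∩ B → 14:55–15:01.

13:02–14:13, 14:55–15:01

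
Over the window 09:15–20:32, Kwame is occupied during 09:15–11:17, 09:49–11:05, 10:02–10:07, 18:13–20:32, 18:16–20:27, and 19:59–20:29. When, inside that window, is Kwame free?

After merging, the occupied span is 09:15–11:17, 18:13–20:32.
Uncovered inside 09:15–20:32: 11:17–18:13.

11:17–18:13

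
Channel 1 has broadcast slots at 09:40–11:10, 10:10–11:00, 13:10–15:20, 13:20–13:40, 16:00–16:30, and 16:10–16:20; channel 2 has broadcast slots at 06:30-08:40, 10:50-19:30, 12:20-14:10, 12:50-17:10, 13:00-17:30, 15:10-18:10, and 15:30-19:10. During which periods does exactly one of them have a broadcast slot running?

First set merges to 09:40–11:10, 13:10–15:20, 16:00–16:30.
Second set merges to 06:30–08:40, 10:50–19:30.
Only in the first: 09:40–10:50.
Only in the second: 06:30–08:40, 11:10–13:10, 15:20–16:00, 16:30–19:30.
Together these are the periods covered by exactly one.

06:30–08:40, 09:40–10:50, 11:10–13:10, 15:20–16:00, 16:30–19:30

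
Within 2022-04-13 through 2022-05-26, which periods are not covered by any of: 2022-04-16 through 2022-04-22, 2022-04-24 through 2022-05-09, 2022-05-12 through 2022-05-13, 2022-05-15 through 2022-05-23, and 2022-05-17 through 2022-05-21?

Covered (merged): 2022-04-16 through 2022-04-22, 2022-04-24 through 2022-05-09, 2022-05-12 through 2022-05-13, 2022-05-15 through 2022-05-23.
Uncovered inside 2022-04-13 through 2022-05-26: 2022-04-13 through 2022-04-15, 2022-04-23 through 2022-04-23, 2022-05-10 through 2022-05-11, 2022-05-14 through 2022-05-14, 2022-05-24 through 2022-05-26.

2022-04-13 through 2022-04-15, 2022-04-23 through 2022-04-23, 2022-05-10 through 2022-05-11, 2022-05-14 through 2022-05-14, 2022-05-24 through 2022-05-26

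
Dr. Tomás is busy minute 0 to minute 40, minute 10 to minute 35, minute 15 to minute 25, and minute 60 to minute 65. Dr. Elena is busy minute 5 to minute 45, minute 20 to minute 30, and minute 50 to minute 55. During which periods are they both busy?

minute 5 to minute 40

A, merged: minute 0 to minute 40, minute 60 to minute 65.
B, merged: minute 5 to minute 45, minute 50 to minute 55.
minute 0 to minute 40 overlaps B on minute 5 to minute 40.
minute 60 to minute 65 falls entirely outside B.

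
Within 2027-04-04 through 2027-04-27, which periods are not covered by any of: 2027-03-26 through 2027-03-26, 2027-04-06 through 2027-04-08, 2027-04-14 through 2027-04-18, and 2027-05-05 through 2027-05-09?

2027-04-04 through 2027-04-05, 2027-04-09 through 2027-04-13, 2027-04-19 through 2027-04-27

The merged coverage is 2027-03-26 through 2027-03-26, 2027-04-06 through 2027-04-08, 2027-04-14 through 2027-04-18, 2027-05-05 through 2027-05-09.
Gaps within 2027-04-04 through 2027-04-27: 2027-04-04 through 2027-04-05, 2027-04-09 through 2027-04-13, 2027-04-19 through 2027-04-27.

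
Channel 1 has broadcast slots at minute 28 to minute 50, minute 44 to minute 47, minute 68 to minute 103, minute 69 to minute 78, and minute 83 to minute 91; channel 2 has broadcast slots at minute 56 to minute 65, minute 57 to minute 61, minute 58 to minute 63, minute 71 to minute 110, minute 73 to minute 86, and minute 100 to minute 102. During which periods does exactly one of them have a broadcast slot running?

minute 28 to minute 50, minute 56 to minute 65, minute 68 to minute 71, minute 103 to minute 110

A, merged: minute 28 to minute 50, minute 68 to minute 103.
B, merged: minute 56 to minute 65, minute 71 to minute 110.
Only in the first: minute 28 to minute 50, minute 68 to minute 71.
Only in the second: minute 56 to minute 65, minute 103 to minute 110.
Together these are the periods covered by exactly one.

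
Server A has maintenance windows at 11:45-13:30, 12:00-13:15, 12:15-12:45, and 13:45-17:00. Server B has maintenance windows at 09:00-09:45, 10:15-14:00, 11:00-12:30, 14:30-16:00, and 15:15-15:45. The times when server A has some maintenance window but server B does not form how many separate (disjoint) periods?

A, merged: 11:45-13:30, 13:45-17:00.
B, merged: 09:00-09:45, 10:15-14:00, 14:30-16:00.
A \ B = 14:00-14:30, 16:00-17:00.
That is 2 disjoint pieces.

2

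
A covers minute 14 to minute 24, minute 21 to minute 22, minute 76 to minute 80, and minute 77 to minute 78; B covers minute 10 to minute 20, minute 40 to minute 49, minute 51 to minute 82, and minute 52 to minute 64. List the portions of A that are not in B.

minute 20 to minute 24

First set merges to minute 14 to minute 24, minute 76 to minute 80.
Second set merges to minute 10 to minute 20, minute 40 to minute 49, minute 51 to minute 82.
minute 14 to minute 24 \ B = minute 20 to minute 24.
minute 76 to minute 80: entirely removed.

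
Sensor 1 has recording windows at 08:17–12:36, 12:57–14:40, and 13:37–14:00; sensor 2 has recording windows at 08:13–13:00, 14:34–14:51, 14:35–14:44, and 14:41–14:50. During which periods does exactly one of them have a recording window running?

A, merged: 08:17–12:36, 12:57–14:40.
B, merged: 08:13–13:00, 14:34–14:51.
A but not B: 13:00–14:34.
B but not A: 08:13–08:17, 12:36–12:57, 14:40–14:51.
Combining gives A △ B.

08:13–08:17, 12:36–12:57, 13:00–14:34, 14:40–14:51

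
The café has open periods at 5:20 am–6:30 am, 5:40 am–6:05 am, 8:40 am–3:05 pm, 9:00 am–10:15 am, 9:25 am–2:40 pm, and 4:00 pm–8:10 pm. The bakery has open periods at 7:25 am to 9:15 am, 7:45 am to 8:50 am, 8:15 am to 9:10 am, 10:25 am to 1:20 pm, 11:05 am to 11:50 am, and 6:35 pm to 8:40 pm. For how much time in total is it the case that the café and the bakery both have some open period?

First set merges to 5:20 am–6:30 am, 8:40 am–3:05 pm, 4:00 pm–8:10 pm.
Second set merges to 7:25 am–9:15 am, 10:25 am–1:20 pm, 6:35 pm–8:40 pm.
A ∩ B = 8:40 am–9:15 am, 10:25 am–1:20 pm, 6:35 pm–8:10 pm.
Total: 35 min + 2 h 55 min + 1 h 35 min = 5 h 5 min.

5 h 5 min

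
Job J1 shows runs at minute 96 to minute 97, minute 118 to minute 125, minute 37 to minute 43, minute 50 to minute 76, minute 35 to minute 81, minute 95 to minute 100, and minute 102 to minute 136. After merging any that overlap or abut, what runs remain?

minute 35 to minute 81, minute 95 to minute 100, minute 102 to minute 136

Sort by start: minute 35 to minute 81, minute 37 to minute 43, minute 50 to minute 76, minute 95 to minute 100, minute 96 to minute 97, minute 102 to minute 136, minute 118 to minute 125.
minute 37 to minute 43 overlaps/touches minute 35 to minute 81 → extend to minute 35 to minute 81.
minute 50 to minute 76 overlaps/touches minute 35 to minute 81 → extend to minute 35 to minute 81.
minute 95 to minute 100 is disjoint → start new block.
minute 96 to minute 97 overlaps/touches minute 95 to minute 100 → extend to minute 95 to minute 100.
minute 102 to minute 136 is disjoint → start new block.
minute 118 to minute 125 overlaps/touches minute 102 to minute 136 → extend to minute 102 to minute 136.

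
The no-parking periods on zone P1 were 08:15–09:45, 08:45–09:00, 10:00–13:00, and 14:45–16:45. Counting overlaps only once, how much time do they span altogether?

6 h 30 min

Merged: 08:15–09:45, 10:00–13:00, 14:45–16:45.
Lengths: 1 h 30 min + 3 h + 2 h = 6 h 30 min.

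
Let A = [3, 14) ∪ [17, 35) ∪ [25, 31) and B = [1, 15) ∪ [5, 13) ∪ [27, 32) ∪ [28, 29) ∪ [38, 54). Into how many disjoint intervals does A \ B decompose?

2

First set merges to [3, 14), [17, 35).
Second set merges to [1, 15), [27, 32), [38, 54).
A \ B = [17, 27), [32, 35).
That is 2 disjoint pieces.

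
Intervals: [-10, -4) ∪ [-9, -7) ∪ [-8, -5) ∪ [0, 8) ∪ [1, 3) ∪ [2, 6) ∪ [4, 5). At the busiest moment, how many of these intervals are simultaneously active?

3

At -8, 3 of the intervals are simultaneously active.
No point has more.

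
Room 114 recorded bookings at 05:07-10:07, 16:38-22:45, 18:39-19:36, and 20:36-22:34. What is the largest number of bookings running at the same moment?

2

Walk the sorted start/end points keeping a running depth.
The depth first hits 2 at 18:39.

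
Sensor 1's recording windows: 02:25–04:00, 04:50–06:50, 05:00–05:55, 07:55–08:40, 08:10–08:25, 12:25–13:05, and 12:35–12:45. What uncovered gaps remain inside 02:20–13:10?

The merged coverage is 02:25-04:00, 04:50-06:50, 07:55-08:40, 12:25-13:05.
Uncovered inside 02:20-13:10: 02:20-02:25, 04:00-04:50, 06:50-07:55, 08:40-12:25, 13:05-13:10.

02:20-02:25, 04:00-04:50, 06:50-07:55, 08:40-12:25, 13:05-13:10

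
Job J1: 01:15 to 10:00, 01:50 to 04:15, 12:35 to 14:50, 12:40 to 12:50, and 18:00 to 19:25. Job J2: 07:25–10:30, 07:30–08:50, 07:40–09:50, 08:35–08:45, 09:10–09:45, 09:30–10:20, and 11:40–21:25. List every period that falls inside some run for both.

07:25-10:00, 12:35-14:50, 18:00-19:25

First set merges to 01:15-10:00, 12:35-14:50, 18:00-19:25.
Second set merges to 07:25-10:30, 11:40-21:25.
01:15-10:00 ∩ B → 07:25-10:00.
12:35-14:50 ∩ B → 12:35-14:50.
18:00-19:25 ∩ B → 18:00-19:25.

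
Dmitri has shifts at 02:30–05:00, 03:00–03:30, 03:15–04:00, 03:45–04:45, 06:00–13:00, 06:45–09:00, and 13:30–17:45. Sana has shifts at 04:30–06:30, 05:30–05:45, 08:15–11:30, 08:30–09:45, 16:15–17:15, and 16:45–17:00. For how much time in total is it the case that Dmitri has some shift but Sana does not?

A, merged: 02:30-05:00, 06:00-13:00, 13:30-17:45.
B, merged: 04:30-06:30, 08:15-11:30, 16:15-17:15.
A \ B = 02:30-04:30, 06:30-08:15, 11:30-13:00, 13:30-16:15, 17:15-17:45.
Total: 2 h + 1 h 45 min + 1 h 30 min + 2 h 45 min + 30 min = 8 h 30 min.

8 h 30 min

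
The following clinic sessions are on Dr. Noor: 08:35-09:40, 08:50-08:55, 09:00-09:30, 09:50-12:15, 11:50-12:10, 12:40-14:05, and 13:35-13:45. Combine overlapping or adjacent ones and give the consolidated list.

08:35–09:40, 09:50–12:15, 12:40–14:05

08:50–08:55 overlaps/touches 08:35–09:40 → extend to 08:35–09:40.
09:00–09:30 overlaps/touches 08:35–09:40 → extend to 08:35–09:40.
09:50–12:15 is disjoint → start new block.
11:50–12:10 overlaps/touches 09:50–12:15 → extend to 09:50–12:15.
12:40–14:05 is disjoint → start new block.
13:35–13:45 overlaps/touches 12:40–14:05 → extend to 12:40–14:05.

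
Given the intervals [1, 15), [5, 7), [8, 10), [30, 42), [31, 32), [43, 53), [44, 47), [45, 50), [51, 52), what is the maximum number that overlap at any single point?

Walk the sorted start/end points keeping a running depth.
The depth first hits 3 at 45.

3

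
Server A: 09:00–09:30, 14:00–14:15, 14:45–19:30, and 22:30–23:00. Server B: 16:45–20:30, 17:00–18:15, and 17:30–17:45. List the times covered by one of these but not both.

09:00-09:30, 14:00-14:15, 14:45-16:45, 19:30-20:30, 22:30-23:00

Merge the second list: 16:45-20:30.
A but not B: 09:00-09:30, 14:00-14:15, 14:45-16:45, 22:30-23:00.
B but not A: 19:30-20:30.
Combining gives A △ B.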